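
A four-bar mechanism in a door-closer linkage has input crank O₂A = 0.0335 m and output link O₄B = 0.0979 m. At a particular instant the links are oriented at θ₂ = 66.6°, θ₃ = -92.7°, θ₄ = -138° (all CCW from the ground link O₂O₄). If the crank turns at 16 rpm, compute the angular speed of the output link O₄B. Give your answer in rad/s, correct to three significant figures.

ω₂ = 1.676 rad/s (from 16 rpm).
Differentiating the loop-closure r₂e^{iθ₂}+r₃e^{iθ₃}=r₁+r₄e^{iθ₄} gives r₂ω₂e^{iθ₂}+r₃ω₃e^{iθ₃}=r₄ω₄e^{iθ₄}.
Eliminating the other unknown: ω₄ = r₂ω₂ sin(θ₂−θ₃) / [r₄ sin(θ₄−θ₃)].
Numerator sine = +0.35347; denominator sine = -0.71080.
Result = 0.0335·1.676·(+0.35347) / (0.0979·(-0.71080)) = -0.28512 rad/s; magnitude 0.28512 rad/s.

0.285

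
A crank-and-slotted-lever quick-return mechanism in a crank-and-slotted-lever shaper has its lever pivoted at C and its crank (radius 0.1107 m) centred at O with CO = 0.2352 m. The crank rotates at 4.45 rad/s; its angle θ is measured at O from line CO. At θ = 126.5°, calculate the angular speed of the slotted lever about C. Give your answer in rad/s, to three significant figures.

ω = 4.45 rad/s
Crank pin A relative to C: A = (d + r cosθ, r sinθ); lever angle φ = atan2(r sinθ, d + r cosθ).
Differentiating tanφ: φ̇ = rω(d cosθ + r)/(d² + r² + 2dr cosθ).
d² + r² + 2dr cosθ = |CA|² = 0.0365992 m²;  d cosθ + r = -0.029202 m.
|ω_lever| = |0.1107·4.45·-0.029202| / 0.0365992 = 0.39306 rad/s.

0.393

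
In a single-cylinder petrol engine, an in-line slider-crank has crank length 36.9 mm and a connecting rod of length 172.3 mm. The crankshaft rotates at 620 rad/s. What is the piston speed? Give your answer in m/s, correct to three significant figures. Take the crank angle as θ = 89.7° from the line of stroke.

ω = 620 rad/s
For an in-line slider-crank, x = r cosθ + √(L² − r² sin²θ), so v = −rω sinθ·[1 + r cosθ/√(L² − r² sin²θ)].
With r = 0.0369 m, L = 0.1723 m, θ = 89.7°: √(L² − r² sin²θ) = 0.1683 m.
v = −0.0369·620·0.99999·[1 + 0.0369·0.00524/0.1683] = -22.904 m/s.
|v| = 22.904 m/s.

22.9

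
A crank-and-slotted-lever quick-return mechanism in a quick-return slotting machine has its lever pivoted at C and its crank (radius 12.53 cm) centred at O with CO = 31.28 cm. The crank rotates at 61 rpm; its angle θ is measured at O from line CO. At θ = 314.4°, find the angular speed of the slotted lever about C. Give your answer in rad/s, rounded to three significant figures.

1.64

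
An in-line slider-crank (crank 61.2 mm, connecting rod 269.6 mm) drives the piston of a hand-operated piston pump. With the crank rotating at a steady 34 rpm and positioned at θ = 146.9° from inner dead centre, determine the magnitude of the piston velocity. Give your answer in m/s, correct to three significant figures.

ω = 2π·34/60 = 3.56 rad/s
For an in-line slider-crank, x = r cosθ + √(L² − r² sin²θ), so v = −rω sinθ·[1 + r cosθ/√(L² − r² sin²θ)].
With r = 0.0612 m, L = 0.2696 m, θ = 146.9°: √(L² − r² sin²θ) = 0.26752 m.
v = −0.0612·3.56·0.54610·[1 + 0.0612·-0.83772/0.26752] = -0.096191 m/s.
|v| = 0.096191 m/s.

0.0962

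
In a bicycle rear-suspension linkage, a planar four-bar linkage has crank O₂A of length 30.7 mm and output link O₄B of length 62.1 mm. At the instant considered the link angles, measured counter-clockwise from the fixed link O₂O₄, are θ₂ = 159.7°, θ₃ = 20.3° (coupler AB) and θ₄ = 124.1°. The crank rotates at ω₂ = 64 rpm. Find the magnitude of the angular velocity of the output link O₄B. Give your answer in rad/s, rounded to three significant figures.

ω₂ = 6.702 rad/s (from 64 rpm).
Differentiating the loop-closure r₂e^{iθ₂}+r₃e^{iθ₃}=r₁+r₄e^{iθ₄} gives r₂ω₂e^{iθ₂}+r₃ω₃e^{iθ₃}=r₄ω₄e^{iθ₄}.
Eliminating the other unknown: ω₄ = r₂ω₂ sin(θ₂−θ₃) / [r₄ sin(θ₄−θ₃)].
Numerator sine = +0.65077; denominator sine = +0.97113.
Result = 0.0307·6.702·(+0.65077) / (0.0621·(+0.97113)) = +2.2203 rad/s; magnitude 2.2203 rad/s.

2.22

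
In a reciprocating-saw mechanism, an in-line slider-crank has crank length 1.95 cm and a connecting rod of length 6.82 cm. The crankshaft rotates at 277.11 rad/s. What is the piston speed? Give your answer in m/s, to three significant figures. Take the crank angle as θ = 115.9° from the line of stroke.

4.23

ω = 277.1 rad/s
For an in-line slider-crank, x = r cosθ + √(L² − r² sin²θ), so v = −rω sinθ·[1 + r cosθ/√(L² − r² sin²θ)].
With r = 0.0195 m, L = 0.0682 m, θ = 115.9°: √(L² − r² sin²θ) = 0.065906 m.
v = −0.0195·277.1·0.89956·[1 + 0.0195·-0.43680/0.065906] = -4.2327 m/s.
|v| = 4.2327 m/s.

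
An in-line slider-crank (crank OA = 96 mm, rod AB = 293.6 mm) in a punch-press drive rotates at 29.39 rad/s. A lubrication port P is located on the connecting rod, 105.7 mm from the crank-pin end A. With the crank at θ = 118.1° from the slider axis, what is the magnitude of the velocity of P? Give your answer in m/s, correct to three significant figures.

2.49

ω = 29.39 rad/s.  Crank-pin speed |V_A| = rω = 2.8214 m/s, perpendicular to OA.
Rod angle: sinφ = −(r/L) sinθ ⇒ φ = -16.764°; ω_rod = −rω cosθ/√(L²−r²sin²θ) = +4.7272 rad/s.
V_P = V_A + ω_rod × AP, with AP = 0.1057 m along the rod.
Components: V_Px = −rω sinθ − a·ω_rod·sinφ = -2.3447 m/s;  V_Py = rω cosθ + a·ω_rod·cosφ = -0.8505 m/s.
|V_P| = √(V_Px² + V_Py²) = 2.4942 m/s.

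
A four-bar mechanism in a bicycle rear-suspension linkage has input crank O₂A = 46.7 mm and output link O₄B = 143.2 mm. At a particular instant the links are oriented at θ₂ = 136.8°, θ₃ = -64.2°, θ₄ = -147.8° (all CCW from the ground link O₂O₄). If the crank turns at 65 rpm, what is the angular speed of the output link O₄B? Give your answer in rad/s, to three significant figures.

ω₂ = 6.807 rad/s (from 65 rpm).
Differentiating the loop-closure r₂e^{iθ₂}+r₃e^{iθ₃}=r₁+r₄e^{iθ₄} gives r₂ω₂e^{iθ₂}+r₃ω₃e^{iθ₃}=r₄ω₄e^{iθ₄}.
Eliminating the other unknown: ω₄ = r₂ω₂ sin(θ₂−θ₃) / [r₄ sin(θ₄−θ₃)].
Numerator sine = -0.35837; denominator sine = -0.99377.
Result = 0.0467·6.807·(-0.35837) / (0.1432·(-0.99377)) = +0.8005 rad/s; magnitude 0.8005 rad/s.

0.800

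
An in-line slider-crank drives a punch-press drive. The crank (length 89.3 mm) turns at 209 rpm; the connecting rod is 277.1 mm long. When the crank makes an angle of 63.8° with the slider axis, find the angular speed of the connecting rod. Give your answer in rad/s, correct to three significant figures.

3.25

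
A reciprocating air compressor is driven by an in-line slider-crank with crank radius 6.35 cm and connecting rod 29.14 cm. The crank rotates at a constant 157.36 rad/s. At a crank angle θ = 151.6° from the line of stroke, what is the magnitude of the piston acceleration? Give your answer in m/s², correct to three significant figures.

ω = 157.4 rad/s
x(θ) = r cosθ + √(L² − r² sin²θ); with ω constant, a = ω²·d²x/dθ².
d²x/dθ² = −r cosθ − r²(cos2θ)/√u − r⁴ sin²2θ/(4u^{3/2}),  u = L² − r² sin²θ = 0.0840018 m².
Substituting r = 0.0635 m, L = 0.2914 m, θ = 151.6°: d²x/dθ² = +0.048123 m.
a = ω²·d²x/dθ² = (157.4)²·(+0.048123) = +1191.6 m/s²;  |a| = 1191.6 m/s².

1190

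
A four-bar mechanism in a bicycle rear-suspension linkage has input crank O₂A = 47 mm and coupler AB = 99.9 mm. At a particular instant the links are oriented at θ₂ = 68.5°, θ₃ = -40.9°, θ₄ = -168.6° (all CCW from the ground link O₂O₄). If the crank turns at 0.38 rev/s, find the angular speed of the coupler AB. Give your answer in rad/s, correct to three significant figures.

1.19

ω₂ = 2.388 rad/s (from 0.38 rev/s).
Differentiating the loop-closure r₂e^{iθ₂}+r₃e^{iθ₃}=r₁+r₄e^{iθ₄} gives r₂ω₂e^{iθ₂}+r₃ω₃e^{iθ₃}=r₄ω₄e^{iθ₄}.
Eliminating the other unknown: ω₃ = r₂ω₂ sin(θ₄−θ₂) / [r₃ sin(θ₃−θ₄)].
Numerator sine = +0.83962; denominator sine = +0.79122.
Result = 0.047·2.388·(+0.83962) / (0.0999·(+0.79122)) = +1.192 rad/s; magnitude 1.192 rad/s.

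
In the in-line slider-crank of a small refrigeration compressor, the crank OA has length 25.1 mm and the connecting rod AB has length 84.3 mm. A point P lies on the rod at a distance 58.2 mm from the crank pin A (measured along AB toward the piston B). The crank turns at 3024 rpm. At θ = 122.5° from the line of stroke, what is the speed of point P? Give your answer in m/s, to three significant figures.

6.08

ω = 316.7 rad/s.  Crank-pin speed |V_A| = rω = 7.9485 m/s, perpendicular to OA.
Rod angle: sinφ = −(r/L) sinθ ⇒ φ = -14.544°; ω_rod = −rω cosθ/√(L²−r²sin²θ) = +52.338 rad/s.
V_P = V_A + ω_rod × AP, with AP = 0.0582 m along the rod.
Components: V_Px = −rω sinθ − a·ω_rod·sinφ = -5.9388 m/s;  V_Py = rω cosθ + a·ω_rod·cosφ = -1.3223 m/s.
|V_P| = √(V_Px² + V_Py²) = 6.0842 m/s.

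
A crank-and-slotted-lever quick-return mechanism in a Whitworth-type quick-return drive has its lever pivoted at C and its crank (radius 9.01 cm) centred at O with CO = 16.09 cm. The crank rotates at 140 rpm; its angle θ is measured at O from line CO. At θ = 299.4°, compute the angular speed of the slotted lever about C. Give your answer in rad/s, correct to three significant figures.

4.63

ω = 14.66 rad/s (from 140 rpm).
Crank pin A relative to C: A = (d + r cosθ, r sinθ); lever angle φ = atan2(r sinθ, d + r cosθ).
Differentiating tanφ: φ̇ = rω(d cosθ + r)/(d² + r² + 2dr cosθ).
d² + r² + 2dr cosθ = |CA|² = 0.0482402 m²;  d cosθ + r = +0.16909 m.
|ω_lever| = |0.0901·14.66·+0.16909| / 0.0482402 = 4.63 rad/s.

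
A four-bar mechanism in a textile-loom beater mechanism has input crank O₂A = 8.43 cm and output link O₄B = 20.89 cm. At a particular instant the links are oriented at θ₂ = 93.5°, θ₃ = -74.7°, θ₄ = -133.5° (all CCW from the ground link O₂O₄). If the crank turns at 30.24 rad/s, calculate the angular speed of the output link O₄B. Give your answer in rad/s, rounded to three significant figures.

ω₂ = 30.24 rad/s
Differentiating the loop-closure r₂e^{iθ₂}+r₃e^{iθ₃}=r₁+r₄e^{iθ₄} gives r₂ω₂e^{iθ₂}+r₃ω₃e^{iθ₃}=r₄ω₄e^{iθ₄}.
Eliminating the other unknown: ω₄ = r₂ω₂ sin(θ₂−θ₃) / [r₄ sin(θ₄−θ₃)].
Numerator sine = +0.20450; denominator sine = -0.85536.
Result = 0.0843·30.24·(+0.20450) / (0.2089·(-0.85536)) = -2.9175 rad/s; magnitude 2.9175 rad/s.

2.92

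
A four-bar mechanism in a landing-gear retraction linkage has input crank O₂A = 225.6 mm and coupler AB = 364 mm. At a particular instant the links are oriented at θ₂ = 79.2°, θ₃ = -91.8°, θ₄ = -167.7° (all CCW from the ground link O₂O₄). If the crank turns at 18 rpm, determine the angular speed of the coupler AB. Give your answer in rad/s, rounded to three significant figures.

ω₂ = 1.885 rad/s (from 18 rpm).
Differentiating the loop-closure r₂e^{iθ₂}+r₃e^{iθ₃}=r₁+r₄e^{iθ₄} gives r₂ω₂e^{iθ₂}+r₃ω₃e^{iθ₃}=r₄ω₄e^{iθ₄}.
Eliminating the other unknown: ω₃ = r₂ω₂ sin(θ₄−θ₂) / [r₃ sin(θ₃−θ₄)].
Numerator sine = +0.91982; denominator sine = +0.96987.
Result = 0.2256·1.885·(+0.91982) / (0.364·(+0.96987)) = +1.108 rad/s; magnitude 1.108 rad/s.

1.11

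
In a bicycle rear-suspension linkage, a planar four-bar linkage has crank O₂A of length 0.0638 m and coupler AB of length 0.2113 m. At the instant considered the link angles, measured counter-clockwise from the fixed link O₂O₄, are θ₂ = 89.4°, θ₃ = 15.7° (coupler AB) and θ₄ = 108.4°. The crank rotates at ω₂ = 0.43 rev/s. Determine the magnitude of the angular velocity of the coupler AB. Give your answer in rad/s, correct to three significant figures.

ω₂ = 2.702 rad/s (from 0.43 rev/s).
Differentiating the loop-closure r₂e^{iθ₂}+r₃e^{iθ₃}=r₁+r₄e^{iθ₄} gives r₂ω₂e^{iθ₂}+r₃ω₃e^{iθ₃}=r₄ω₄e^{iθ₄}.
Eliminating the other unknown: ω₃ = r₂ω₂ sin(θ₄−θ₂) / [r₃ sin(θ₃−θ₄)].
Numerator sine = +0.32557; denominator sine = -0.99889.
Result = 0.0638·2.702·(+0.32557) / (0.2113·(-0.99889)) = -0.26588 rad/s; magnitude 0.26588 rad/s.

0.266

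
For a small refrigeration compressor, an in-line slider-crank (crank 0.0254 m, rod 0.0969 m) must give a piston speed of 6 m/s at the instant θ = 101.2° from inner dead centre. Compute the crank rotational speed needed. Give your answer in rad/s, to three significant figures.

For an in-line slider-crank, |v_piston| = rω|sinθ|·[1 + r cosθ/√(L² − r² sin²θ)].
With r = 0.0254 m, L = 0.0969 m, θ = 101.2°: the bracketed kinematic factor |dx/dθ| = 0.023604 m.
ω = v/|dx/dθ| = 6/0.023604 = 254.2 rad/s.

254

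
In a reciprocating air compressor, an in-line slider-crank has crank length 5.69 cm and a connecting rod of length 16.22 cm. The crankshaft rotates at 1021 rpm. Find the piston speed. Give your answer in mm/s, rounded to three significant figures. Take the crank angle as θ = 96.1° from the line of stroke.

5810

ω = 2π·1021/60 = 106.9 rad/s
For an in-line slider-crank, x = r cosθ + √(L² − r² sin²θ), so v = −rω sinθ·[1 + r cosθ/√(L² − r² sin²θ)].
With r = 0.0569 m, L = 0.1622 m, θ = 96.1°: √(L² − r² sin²θ) = 0.15201 m.
v = −0.0569·106.9·0.99434·[1 + 0.0569·-0.10626/0.15201] = -5.8086 m/s.
|v| = 5.8086 m/s = 5808.6 mm/s.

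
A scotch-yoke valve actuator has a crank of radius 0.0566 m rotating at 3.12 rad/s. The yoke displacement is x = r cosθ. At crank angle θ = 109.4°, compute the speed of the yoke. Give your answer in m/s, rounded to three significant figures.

0.167

ω = 3.12 rad/s
x = r cosθ ⇒ ẋ = −rω sinθ.
|v| = rω|sinθ| = 0.0566·3.12·|sin 109.4°| = 0.16657 m/s.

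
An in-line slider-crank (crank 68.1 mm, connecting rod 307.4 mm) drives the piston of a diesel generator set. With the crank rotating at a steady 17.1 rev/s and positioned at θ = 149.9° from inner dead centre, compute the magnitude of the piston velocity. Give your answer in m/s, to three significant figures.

2.96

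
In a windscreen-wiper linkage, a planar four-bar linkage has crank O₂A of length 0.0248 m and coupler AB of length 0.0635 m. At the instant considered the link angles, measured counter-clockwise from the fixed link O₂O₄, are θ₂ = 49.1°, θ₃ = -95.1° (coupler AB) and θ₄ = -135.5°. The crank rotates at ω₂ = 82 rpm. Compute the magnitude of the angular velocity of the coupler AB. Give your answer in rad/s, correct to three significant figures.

ω₂ = 8.587 rad/s (from 82 rpm).
Differentiating the loop-closure r₂e^{iθ₂}+r₃e^{iθ₃}=r₁+r₄e^{iθ₄} gives r₂ω₂e^{iθ₂}+r₃ω₃e^{iθ₃}=r₄ω₄e^{iθ₄}.
Eliminating the other unknown: ω₃ = r₂ω₂ sin(θ₄−θ₂) / [r₃ sin(θ₃−θ₄)].
Numerator sine = +0.08020; denominator sine = +0.64812.
Result = 0.0248·8.587·(+0.08020) / (0.0635·(+0.64812)) = +0.41499 rad/s; magnitude 0.41499 rad/s.

0.415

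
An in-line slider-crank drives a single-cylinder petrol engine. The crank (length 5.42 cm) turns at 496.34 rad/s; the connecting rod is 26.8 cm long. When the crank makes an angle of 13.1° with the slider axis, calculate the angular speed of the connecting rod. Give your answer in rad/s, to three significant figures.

97.9

ω = 496.3 rad/s
The rod makes angle φ with the slider axis where L sinφ = r sinθ; differentiating, L cosφ·φ̇ = r ω cosθ.
L cosφ = √(L² − r² sin²θ) = 0.26772 m.
|ω_rod| = r ω |cosθ| / √(L² − r² sin²θ) = 0.0542·496.3·0.97398/0.26772 = 97.87 rad/s.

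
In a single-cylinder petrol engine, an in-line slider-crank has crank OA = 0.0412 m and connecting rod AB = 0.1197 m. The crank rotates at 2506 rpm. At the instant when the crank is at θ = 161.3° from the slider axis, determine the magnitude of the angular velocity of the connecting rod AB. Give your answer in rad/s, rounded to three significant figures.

86.1

ω = 262.4 rad/s (converted from 2506 rpm).
The rod makes angle φ with the slider axis where L sinφ = r sinθ; differentiating, L cosφ·φ̇ = r ω cosθ.
L cosφ = √(L² − r² sin²θ) = 0.11897 m.
|ω_rod| = r ω |cosθ| / √(L² − r² sin²θ) = 0.0412·262.4·0.94721/0.11897 = 86.083 rad/s.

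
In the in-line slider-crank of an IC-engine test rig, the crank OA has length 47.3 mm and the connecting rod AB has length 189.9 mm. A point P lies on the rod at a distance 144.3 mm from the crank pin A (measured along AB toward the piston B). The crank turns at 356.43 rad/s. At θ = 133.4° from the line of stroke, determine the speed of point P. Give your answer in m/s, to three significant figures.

ω = 356.4 rad/s.  Crank-pin speed |V_A| = rω = 16.859 m/s, perpendicular to OA.
Rod angle: sinφ = −(r/L) sinθ ⇒ φ = -10.427°; ω_rod = −rω cosθ/√(L²−r²sin²θ) = +62.023 rad/s.
V_P = V_A + ω_rod × AP, with AP = 0.1443 m along the rod.
Components: V_Px = −rω sinθ − a·ω_rod·sinφ = -10.63 m/s;  V_Py = rω cosθ + a·ω_rod·cosφ = -2.7816 m/s.
|V_P| = √(V_Px² + V_Py²) = 10.988 m/s.

11.0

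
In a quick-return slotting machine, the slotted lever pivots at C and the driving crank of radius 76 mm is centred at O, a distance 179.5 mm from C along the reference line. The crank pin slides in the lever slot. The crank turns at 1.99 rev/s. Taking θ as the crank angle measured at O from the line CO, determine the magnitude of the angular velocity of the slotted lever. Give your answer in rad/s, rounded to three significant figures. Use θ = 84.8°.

2.17

ω = 12.5 rad/s (from 1.99 rev/s).
Crank pin A relative to C: A = (d + r cosθ, r sinθ); lever angle φ = atan2(r sinθ, d + r cosθ).
Differentiating tanφ: φ̇ = rω(d cosθ + r)/(d² + r² + 2dr cosθ).
d² + r² + 2dr cosθ = |CA|² = 0.0404691 m²;  d cosθ + r = +0.092269 m.
|ω_lever| = |0.076·12.5·+0.092269| / 0.0404691 = 2.1666 rad/s.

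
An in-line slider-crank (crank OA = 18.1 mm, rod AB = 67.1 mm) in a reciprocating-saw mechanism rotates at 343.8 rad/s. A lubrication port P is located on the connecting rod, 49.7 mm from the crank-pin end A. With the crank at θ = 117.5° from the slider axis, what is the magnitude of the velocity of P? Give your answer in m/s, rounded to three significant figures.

ω = 343.8 rad/s.  Crank-pin speed |V_A| = rω = 6.2228 m/s, perpendicular to OA.
Rod angle: sinφ = −(r/L) sinθ ⇒ φ = -13.843°; ω_rod = −rω cosθ/√(L²−r²sin²θ) = +44.103 rad/s.
V_P = V_A + ω_rod × AP, with AP = 0.0497 m along the rod.
Components: V_Px = −rω sinθ − a·ω_rod·sinφ = -4.9952 m/s;  V_Py = rω cosθ + a·ω_rod·cosφ = -0.7451 m/s.
|V_P| = √(V_Px² + V_Py²) = 5.0505 m/s.

5.05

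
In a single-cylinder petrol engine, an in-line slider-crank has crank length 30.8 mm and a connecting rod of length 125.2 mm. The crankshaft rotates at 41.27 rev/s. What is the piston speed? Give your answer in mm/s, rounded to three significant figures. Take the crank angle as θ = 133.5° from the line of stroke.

4800

ω = 2π·41.3 = 259.3 rad/s
For an in-line slider-crank, x = r cosθ + √(L² − r² sin²θ), so v = −rω sinθ·[1 + r cosθ/√(L² − r² sin²θ)].
With r = 0.0308 m, L = 0.1252 m, θ = 133.5°: √(L² − r² sin²θ) = 0.12319 m.
v = −0.0308·259.3·0.72537·[1 + 0.0308·-0.68835/0.12319] = -4.7963 m/s.
|v| = 4.7963 m/s = 4796.3 mm/s.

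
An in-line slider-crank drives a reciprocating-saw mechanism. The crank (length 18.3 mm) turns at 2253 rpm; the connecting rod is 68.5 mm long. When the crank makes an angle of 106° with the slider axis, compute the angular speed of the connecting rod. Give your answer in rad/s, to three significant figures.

ω = 235.9 rad/s (converted from 2253 rpm).
The rod makes angle φ with the slider axis where L sinφ = r sinθ; differentiating, L cosφ·φ̇ = r ω cosθ.
L cosφ = √(L² − r² sin²θ) = 0.066203 m.
|ω_rod| = r ω |cosθ| / √(L² − r² sin²θ) = 0.0183·235.9·0.27564/0.066203 = 17.976 rad/s.

18.0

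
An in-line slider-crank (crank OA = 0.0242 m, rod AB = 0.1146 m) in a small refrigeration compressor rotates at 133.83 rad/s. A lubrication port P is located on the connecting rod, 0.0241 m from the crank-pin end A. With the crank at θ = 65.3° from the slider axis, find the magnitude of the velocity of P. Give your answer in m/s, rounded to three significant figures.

3.18

ω = 133.8 rad/s.  Crank-pin speed |V_A| = rω = 3.2387 m/s, perpendicular to OA.
Rod angle: sinφ = −(r/L) sinθ ⇒ φ = -11.061°; ω_rod = −rω cosθ/√(L²−r²sin²θ) = -12.033 rad/s.
V_P = V_A + ω_rod × AP, with AP = 0.0241 m along the rod.
Components: V_Px = −rω sinθ − a·ω_rod·sinφ = -2.998 m/s;  V_Py = rω cosθ + a·ω_rod·cosφ = +1.0687 m/s.
|V_P| = √(V_Px² + V_Py²) = 3.1828 m/s.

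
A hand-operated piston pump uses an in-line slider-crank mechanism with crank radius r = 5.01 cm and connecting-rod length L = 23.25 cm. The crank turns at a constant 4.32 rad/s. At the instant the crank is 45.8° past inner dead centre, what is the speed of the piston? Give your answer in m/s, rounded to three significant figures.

0.179

ω = 4.32 rad/s
For an in-line slider-crank, x = r cosθ + √(L² − r² sin²θ), so v = −rω sinθ·[1 + r cosθ/√(L² − r² sin²θ)].
With r = 0.0501 m, L = 0.2325 m, θ = 45.8°: √(L² − r² sin²θ) = 0.22971 m.
v = −0.0501·4.32·0.71691·[1 + 0.0501·0.69717/0.22971] = -0.17876 m/s.
|v| = 0.17876 m/s.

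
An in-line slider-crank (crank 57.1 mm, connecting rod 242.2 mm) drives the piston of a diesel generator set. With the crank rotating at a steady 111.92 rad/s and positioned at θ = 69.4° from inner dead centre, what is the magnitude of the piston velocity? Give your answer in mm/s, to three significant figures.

6490

ω = 111.9 rad/s
For an in-line slider-crank, x = r cosθ + √(L² − r² sin²θ), so v = −rω sinθ·[1 + r cosθ/√(L² − r² sin²θ)].
With r = 0.0571 m, L = 0.2422 m, θ = 69.4°: √(L² − r² sin²θ) = 0.23623 m.
v = −0.0571·111.9·0.93606·[1 + 0.0571·0.35184/0.23623] = -6.4908 m/s.
|v| = 6.4908 m/s = 6490.8 mm/s.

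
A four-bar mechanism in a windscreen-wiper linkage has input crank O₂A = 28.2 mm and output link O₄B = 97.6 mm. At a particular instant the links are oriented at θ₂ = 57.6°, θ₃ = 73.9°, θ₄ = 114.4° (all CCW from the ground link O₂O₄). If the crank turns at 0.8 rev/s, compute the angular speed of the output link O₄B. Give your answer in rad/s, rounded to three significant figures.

ω₂ = 5.027 rad/s (from 0.8 rev/s).
Differentiating the loop-closure r₂e^{iθ₂}+r₃e^{iθ₃}=r₁+r₄e^{iθ₄} gives r₂ω₂e^{iθ₂}+r₃ω₃e^{iθ₃}=r₄ω₄e^{iθ₄}.
Eliminating the other unknown: ω₄ = r₂ω₂ sin(θ₂−θ₃) / [r₄ sin(θ₄−θ₃)].
Numerator sine = -0.28067; denominator sine = +0.64945.
Result = 0.0282·5.027·(-0.28067) / (0.0976·(+0.64945)) = -0.62765 rad/s; magnitude 0.62765 rad/s.

0.628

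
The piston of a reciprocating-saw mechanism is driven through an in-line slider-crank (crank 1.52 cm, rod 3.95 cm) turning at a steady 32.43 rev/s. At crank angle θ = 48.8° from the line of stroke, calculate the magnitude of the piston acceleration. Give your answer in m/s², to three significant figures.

392

ω = 2π·32.4 = 203.8 rad/s
x(θ) = r cosθ + √(L² − r² sin²θ); with ω constant, a = ω²·d²x/dθ².
d²x/dθ² = −r cosθ − r²(cos2θ)/√u − r⁴ sin²2θ/(4u^{3/2}),  u = L² − r² sin²θ = 0.00142945 m².
Substituting r = 0.0152 m, L = 0.0395 m, θ = 48.8°: d²x/dθ² = -0.0094465 m.
a = ω²·d²x/dθ² = (203.8)²·(-0.0094465) = -392.21 m/s²;  |a| = 392.21 m/s².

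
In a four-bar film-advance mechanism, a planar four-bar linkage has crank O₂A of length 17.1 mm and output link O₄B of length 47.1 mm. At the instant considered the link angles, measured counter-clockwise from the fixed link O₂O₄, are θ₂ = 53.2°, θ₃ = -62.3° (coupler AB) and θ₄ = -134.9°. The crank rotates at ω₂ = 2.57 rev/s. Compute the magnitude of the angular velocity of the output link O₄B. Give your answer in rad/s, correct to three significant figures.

5.55

ω₂ = 16.15 rad/s (from 2.57 rev/s).
Differentiating the loop-closure r₂e^{iθ₂}+r₃e^{iθ₃}=r₁+r₄e^{iθ₄} gives r₂ω₂e^{iθ₂}+r₃ω₃e^{iθ₃}=r₄ω₄e^{iθ₄}.
Eliminating the other unknown: ω₄ = r₂ω₂ sin(θ₂−θ₃) / [r₄ sin(θ₄−θ₃)].
Numerator sine = +0.90259; denominator sine = -0.95424.
Result = 0.0171·16.15·(+0.90259) / (0.0471·(-0.95424)) = -5.5452 rad/s; magnitude 5.5452 rad/s.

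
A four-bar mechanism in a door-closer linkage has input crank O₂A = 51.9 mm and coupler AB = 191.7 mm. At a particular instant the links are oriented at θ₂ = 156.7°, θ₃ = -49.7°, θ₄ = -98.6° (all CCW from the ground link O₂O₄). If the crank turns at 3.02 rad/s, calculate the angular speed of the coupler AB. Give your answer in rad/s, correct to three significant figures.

1.05

ω₂ = 3.02 rad/s
Differentiating the loop-closure r₂e^{iθ₂}+r₃e^{iθ₃}=r₁+r₄e^{iθ₄} gives r₂ω₂e^{iθ₂}+r₃ω₃e^{iθ₃}=r₄ω₄e^{iθ₄}.
Eliminating the other unknown: ω₃ = r₂ω₂ sin(θ₄−θ₂) / [r₃ sin(θ₃−θ₄)].
Numerator sine = +0.96727; denominator sine = +0.75356.
Result = 0.0519·3.02·(+0.96727) / (0.1917·(+0.75356)) = +1.0495 rad/s; magnitude 1.0495 rad/s.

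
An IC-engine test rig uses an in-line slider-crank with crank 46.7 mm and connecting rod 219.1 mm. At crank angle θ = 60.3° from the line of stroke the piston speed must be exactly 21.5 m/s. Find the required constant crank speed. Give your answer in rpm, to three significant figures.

For an in-line slider-crank, |v_piston| = rω|sinθ|·[1 + r cosθ/√(L² − r² sin²θ)].
With r = 0.0467 m, L = 0.2191 m, θ = 60.3°: the bracketed kinematic factor |dx/dθ| = 0.044924 m.
ω = v/|dx/dθ| = 21.5/0.044924 = 478.58 rad/s.
N = 60ω/(2π) = 4570.1 rpm.

4570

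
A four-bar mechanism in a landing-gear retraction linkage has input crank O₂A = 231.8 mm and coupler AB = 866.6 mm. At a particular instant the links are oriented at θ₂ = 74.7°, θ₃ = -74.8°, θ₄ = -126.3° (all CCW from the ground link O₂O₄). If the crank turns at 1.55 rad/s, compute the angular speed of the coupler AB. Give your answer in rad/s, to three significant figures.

ω₂ = 1.55 rad/s
Differentiating the loop-closure r₂e^{iθ₂}+r₃e^{iθ₃}=r₁+r₄e^{iθ₄} gives r₂ω₂e^{iθ₂}+r₃ω₃e^{iθ₃}=r₄ω₄e^{iθ₄}.
Eliminating the other unknown: ω₃ = r₂ω₂ sin(θ₄−θ₂) / [r₃ sin(θ₃−θ₄)].
Numerator sine = +0.35837; denominator sine = +0.78261.
Result = 0.2318·1.55·(+0.35837) / (0.8666·(+0.78261)) = +0.18985 rad/s; magnitude 0.18985 rad/s.

0.190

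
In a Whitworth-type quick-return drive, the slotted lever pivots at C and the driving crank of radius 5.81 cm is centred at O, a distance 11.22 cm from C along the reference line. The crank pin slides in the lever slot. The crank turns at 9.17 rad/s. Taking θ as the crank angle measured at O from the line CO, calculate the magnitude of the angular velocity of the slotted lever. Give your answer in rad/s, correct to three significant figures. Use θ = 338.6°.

3.08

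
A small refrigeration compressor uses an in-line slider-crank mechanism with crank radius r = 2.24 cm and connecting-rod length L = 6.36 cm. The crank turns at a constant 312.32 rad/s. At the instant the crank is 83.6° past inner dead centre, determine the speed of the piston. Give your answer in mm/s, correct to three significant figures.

7240

ω = 312.3 rad/s
For an in-line slider-crank, x = r cosθ + √(L² − r² sin²θ), so v = −rω sinθ·[1 + r cosθ/√(L² − r² sin²θ)].
With r = 0.0224 m, L = 0.0636 m, θ = 83.6°: √(L² − r² sin²θ) = 0.059577 m.
v = −0.0224·312.3·0.99377·[1 + 0.0224·0.11147/0.059577] = -7.2437 m/s.
|v| = 7.2437 m/s = 7243.7 mm/s.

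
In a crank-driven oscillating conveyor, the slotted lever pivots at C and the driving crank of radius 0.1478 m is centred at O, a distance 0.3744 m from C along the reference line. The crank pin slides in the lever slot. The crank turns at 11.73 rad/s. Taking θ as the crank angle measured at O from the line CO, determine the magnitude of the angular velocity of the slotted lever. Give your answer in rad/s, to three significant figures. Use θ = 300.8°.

ω = 11.73 rad/s
Crank pin A relative to C: A = (d + r cosθ, r sinθ); lever angle φ = atan2(r sinθ, d + r cosθ).
Differentiating tanφ: φ̇ = rω(d cosθ + r)/(d² + r² + 2dr cosθ).
d² + r² + 2dr cosθ = |CA|² = 0.218689 m²;  d cosθ + r = +0.33951 m.
|ω_lever| = |0.1478·11.73·+0.33951| / 0.218689 = 2.6915 rad/s.

2.69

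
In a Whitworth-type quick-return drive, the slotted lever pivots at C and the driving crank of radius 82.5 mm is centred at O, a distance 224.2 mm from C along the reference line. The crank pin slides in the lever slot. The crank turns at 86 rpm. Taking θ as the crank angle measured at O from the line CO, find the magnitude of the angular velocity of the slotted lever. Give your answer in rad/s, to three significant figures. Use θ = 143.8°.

2.69

ω = 9.006 rad/s (from 86 rpm).
Crank pin A relative to C: A = (d + r cosθ, r sinθ); lever angle φ = atan2(r sinθ, d + r cosθ).
Differentiating tanφ: φ̇ = rω(d cosθ + r)/(d² + r² + 2dr cosθ).
d² + r² + 2dr cosθ = |CA|² = 0.02722 m²;  d cosθ + r = -0.098421 m.
|ω_lever| = |0.0825·9.006·-0.098421| / 0.02722 = 2.6864 rad/s.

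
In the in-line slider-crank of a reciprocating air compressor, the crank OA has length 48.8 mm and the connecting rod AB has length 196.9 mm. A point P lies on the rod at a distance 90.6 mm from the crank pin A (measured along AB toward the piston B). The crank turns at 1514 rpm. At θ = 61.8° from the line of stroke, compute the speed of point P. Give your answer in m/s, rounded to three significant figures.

7.46

ω = 158.5 rad/s.  Crank-pin speed |V_A| = rω = 7.737 m/s, perpendicular to OA.
Rod angle: sinφ = −(r/L) sinθ ⇒ φ = -12.616°; ω_rod = −rω cosθ/√(L²−r²sin²θ) = -19.028 rad/s.
V_P = V_A + ω_rod × AP, with AP = 0.0906 m along the rod.
Components: V_Px = −rω sinθ − a·ω_rod·sinφ = -7.1952 m/s;  V_Py = rω cosθ + a·ω_rod·cosφ = +1.9738 m/s.
|V_P| = √(V_Px² + V_Py²) = 7.461 m/s.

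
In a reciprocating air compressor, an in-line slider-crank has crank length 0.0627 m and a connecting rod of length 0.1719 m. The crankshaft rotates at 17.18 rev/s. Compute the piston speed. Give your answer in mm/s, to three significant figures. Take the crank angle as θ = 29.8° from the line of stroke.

4450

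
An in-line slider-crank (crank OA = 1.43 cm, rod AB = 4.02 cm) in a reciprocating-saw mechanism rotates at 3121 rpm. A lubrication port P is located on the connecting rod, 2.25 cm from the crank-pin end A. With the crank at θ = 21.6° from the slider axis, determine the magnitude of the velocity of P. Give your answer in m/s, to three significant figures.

ω = 326.8 rad/s.  Crank-pin speed |V_A| = rω = 4.6737 m/s, perpendicular to OA.
Rod angle: sinφ = −(r/L) sinθ ⇒ φ = -7.524°; ω_rod = −rω cosθ/√(L²−r²sin²θ) = -109.04 rad/s.
V_P = V_A + ω_rod × AP, with AP = 0.0225 m along the rod.
Components: V_Px = −rω sinθ − a·ω_rod·sinφ = -2.0418 m/s;  V_Py = rω cosθ + a·ω_rod·cosφ = +1.9133 m/s.
|V_P| = √(V_Px² + V_Py²) = 2.7981 m/s.

2.80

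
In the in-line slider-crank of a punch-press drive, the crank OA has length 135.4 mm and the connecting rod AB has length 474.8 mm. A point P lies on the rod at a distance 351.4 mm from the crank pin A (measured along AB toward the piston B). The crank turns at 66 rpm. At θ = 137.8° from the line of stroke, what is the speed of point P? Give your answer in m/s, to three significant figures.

ω = 6.912 rad/s.  Crank-pin speed |V_A| = rω = 0.93582 m/s, perpendicular to OA.
Rod angle: sinφ = −(r/L) sinθ ⇒ φ = -11.044°; ω_rod = −rω cosθ/√(L²−r²sin²θ) = +1.4877 rad/s.
V_P = V_A + ω_rod × AP, with AP = 0.3514 m along the rod.
Components: V_Px = −rω sinθ − a·ω_rod·sinφ = -0.52847 m/s;  V_Py = rω cosθ + a·ω_rod·cosφ = -0.18018 m/s.
|V_P| = √(V_Px² + V_Py²) = 0.55834 m/s.

0.558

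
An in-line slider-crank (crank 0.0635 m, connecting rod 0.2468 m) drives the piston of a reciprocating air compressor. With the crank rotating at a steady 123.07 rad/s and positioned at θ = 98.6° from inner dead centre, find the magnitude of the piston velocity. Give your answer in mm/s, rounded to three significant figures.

ω = 123.1 rad/s
For an in-line slider-crank, x = r cosθ + √(L² − r² sin²θ), so v = −rω sinθ·[1 + r cosθ/√(L² − r² sin²θ)].
With r = 0.0635 m, L = 0.2468 m, θ = 98.6°: √(L² − r² sin²θ) = 0.23868 m.
v = −0.0635·123.1·0.98876·[1 + 0.0635·-0.14954/0.23868] = -7.4197 m/s.
|v| = 7.4197 m/s = 7419.7 mm/s.

7420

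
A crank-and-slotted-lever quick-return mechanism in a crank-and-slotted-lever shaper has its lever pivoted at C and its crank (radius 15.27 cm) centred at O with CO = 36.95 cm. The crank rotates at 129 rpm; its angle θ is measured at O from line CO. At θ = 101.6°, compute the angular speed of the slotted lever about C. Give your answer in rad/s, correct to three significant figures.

1.18

ω = 13.51 rad/s (from 129 rpm).
Crank pin A relative to C: A = (d + r cosθ, r sinθ); lever angle φ = atan2(r sinθ, d + r cosθ).
Differentiating tanφ: φ̇ = rω(d cosθ + r)/(d² + r² + 2dr cosθ).
d² + r² + 2dr cosθ = |CA|² = 0.137157 m²;  d cosθ + r = +0.078402 m.
|ω_lever| = |0.1527·13.51·+0.078402| / 0.137157 = 1.1791 rad/s.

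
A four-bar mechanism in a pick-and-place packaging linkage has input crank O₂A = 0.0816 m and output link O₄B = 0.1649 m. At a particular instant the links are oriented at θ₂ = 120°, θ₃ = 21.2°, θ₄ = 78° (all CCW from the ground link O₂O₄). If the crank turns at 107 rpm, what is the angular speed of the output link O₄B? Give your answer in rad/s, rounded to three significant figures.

ω₂ = 11.21 rad/s (from 107 rpm).
Differentiating the loop-closure r₂e^{iθ₂}+r₃e^{iθ₃}=r₁+r₄e^{iθ₄} gives r₂ω₂e^{iθ₂}+r₃ω₃e^{iθ₃}=r₄ω₄e^{iθ₄}.
Eliminating the other unknown: ω₄ = r₂ω₂ sin(θ₂−θ₃) / [r₄ sin(θ₄−θ₃)].
Numerator sine = +0.98823; denominator sine = +0.83676.
Result = 0.0816·11.21·(+0.98823) / (0.1649·(+0.83676)) = +6.5484 rad/s; magnitude 6.5484 rad/s.

6.55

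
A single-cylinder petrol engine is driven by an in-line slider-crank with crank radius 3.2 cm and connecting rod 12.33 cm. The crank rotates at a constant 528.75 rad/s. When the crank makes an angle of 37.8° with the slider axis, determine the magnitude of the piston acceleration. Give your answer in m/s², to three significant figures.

ω = 528.8 rad/s
x(θ) = r cosθ + √(L² − r² sin²θ); with ω constant, a = ω²·d²x/dθ².
d²x/dθ² = −r cosθ − r²(cos2θ)/√u − r⁴ sin²2θ/(4u^{3/2}),  u = L² − r² sin²θ = 0.0148182 m².
Substituting r = 0.032 m, L = 0.1233 m, θ = 37.8°: d²x/dθ² = -0.027513 m.
a = ω²·d²x/dθ² = (528.8)²·(-0.027513) = -7692.1 m/s²;  |a| = 7692.1 m/s².

7690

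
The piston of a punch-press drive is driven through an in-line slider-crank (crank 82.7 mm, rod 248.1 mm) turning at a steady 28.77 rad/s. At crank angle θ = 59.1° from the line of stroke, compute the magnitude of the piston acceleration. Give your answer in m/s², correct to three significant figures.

ω = 28.77 rad/s
x(θ) = r cosθ + √(L² − r² sin²θ); with ω constant, a = ω²·d²x/dθ².
d²x/dθ² = −r cosθ − r²(cos2θ)/√u − r⁴ sin²2θ/(4u^{3/2}),  u = L² − r² sin²θ = 0.056518 m².
Substituting r = 0.0827 m, L = 0.2481 m, θ = 59.1°: d²x/dθ² = -0.029551 m.
a = ω²·d²x/dθ² = (28.77)²·(-0.029551) = -24.46 m/s²;  |a| = 24.46 m/s².

24.5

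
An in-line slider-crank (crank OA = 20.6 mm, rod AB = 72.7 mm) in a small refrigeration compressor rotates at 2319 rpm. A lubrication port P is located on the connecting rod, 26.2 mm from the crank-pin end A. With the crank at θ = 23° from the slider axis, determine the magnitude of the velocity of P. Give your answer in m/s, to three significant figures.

3.64

ω = 242.8 rad/s.  Crank-pin speed |V_A| = rω = 5.0026 m/s, perpendicular to OA.
Rod angle: sinφ = −(r/L) sinθ ⇒ φ = -6.357°; ω_rod = −rω cosθ/√(L²−r²sin²θ) = -63.733 rad/s.
V_P = V_A + ω_rod × AP, with AP = 0.0262 m along the rod.
Components: V_Px = −rω sinθ − a·ω_rod·sinφ = -2.1396 m/s;  V_Py = rω cosθ + a·ω_rod·cosφ = +2.9454 m/s.
|V_P| = √(V_Px² + V_Py²) = 3.6405 m/s.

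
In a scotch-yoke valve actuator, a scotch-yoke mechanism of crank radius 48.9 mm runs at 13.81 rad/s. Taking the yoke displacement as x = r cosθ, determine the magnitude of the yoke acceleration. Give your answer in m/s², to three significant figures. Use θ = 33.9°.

7.74

ω = 13.81 rad/s
x = r cosθ ⇒ ẍ = −rω² cosθ (ω constant).
|a| = rω²|cosθ| = 0.0489·(13.81)²·|cos 33.9°| = 7.7407 m/s².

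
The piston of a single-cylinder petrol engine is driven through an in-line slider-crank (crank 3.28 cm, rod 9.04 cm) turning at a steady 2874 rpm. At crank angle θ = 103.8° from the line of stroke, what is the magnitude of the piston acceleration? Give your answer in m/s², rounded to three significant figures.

1720

ω = 2π·2874/60 = 301 rad/s
x(θ) = r cosθ + √(L² − r² sin²θ); with ω constant, a = ω²·d²x/dθ².
d²x/dθ² = −r cosθ − r²(cos2θ)/√u − r⁴ sin²2θ/(4u^{3/2}),  u = L² − r² sin²θ = 0.00715753 m².
Substituting r = 0.0328 m, L = 0.0904 m, θ = 103.8°: d²x/dθ² = +0.018991 m.
a = ω²·d²x/dθ² = (301)²·(+0.018991) = +1720.2 m/s²;  |a| = 1720.2 m/s².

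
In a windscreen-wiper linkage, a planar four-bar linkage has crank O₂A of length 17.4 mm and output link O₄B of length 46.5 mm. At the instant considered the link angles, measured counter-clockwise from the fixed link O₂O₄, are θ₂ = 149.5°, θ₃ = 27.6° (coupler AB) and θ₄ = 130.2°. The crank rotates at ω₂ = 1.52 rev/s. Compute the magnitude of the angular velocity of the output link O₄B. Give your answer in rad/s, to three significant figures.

ω₂ = 9.55 rad/s (from 1.52 rev/s).
Differentiating the loop-closure r₂e^{iθ₂}+r₃e^{iθ₃}=r₁+r₄e^{iθ₄} gives r₂ω₂e^{iθ₂}+r₃ω₃e^{iθ₃}=r₄ω₄e^{iθ₄}.
Eliminating the other unknown: ω₄ = r₂ω₂ sin(θ₂−θ₃) / [r₄ sin(θ₄−θ₃)].
Numerator sine = +0.84897; denominator sine = +0.97592.
Result = 0.0174·9.55·(+0.84897) / (0.0465·(+0.97592)) = +3.1089 rad/s; magnitude 3.1089 rad/s.

3.11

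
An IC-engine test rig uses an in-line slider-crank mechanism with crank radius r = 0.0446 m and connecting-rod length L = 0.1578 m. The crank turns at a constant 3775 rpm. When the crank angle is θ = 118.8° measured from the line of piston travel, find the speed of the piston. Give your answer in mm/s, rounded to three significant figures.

13300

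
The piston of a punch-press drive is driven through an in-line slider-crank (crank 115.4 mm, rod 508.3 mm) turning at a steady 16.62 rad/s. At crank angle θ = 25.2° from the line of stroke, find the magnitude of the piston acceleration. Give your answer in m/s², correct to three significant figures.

33.5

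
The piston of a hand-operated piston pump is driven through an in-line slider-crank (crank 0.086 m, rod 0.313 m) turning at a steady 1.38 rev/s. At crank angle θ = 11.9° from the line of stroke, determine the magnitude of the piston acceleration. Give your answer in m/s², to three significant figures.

7.96

ω = 2π·1.38 = 8.671 rad/s
x(θ) = r cosθ + √(L² − r² sin²θ); with ω constant, a = ω²·d²x/dθ².
d²x/dθ² = −r cosθ − r²(cos2θ)/√u − r⁴ sin²2θ/(4u^{3/2}),  u = L² − r² sin²θ = 0.0976545 m².
Substituting r = 0.086 m, L = 0.313 m, θ = 11.9°: d²x/dθ² = -0.10588 m.
a = ω²·d²x/dθ² = (8.671)²·(-0.10588) = -7.9603 m/s²;  |a| = 7.9603 m/s².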